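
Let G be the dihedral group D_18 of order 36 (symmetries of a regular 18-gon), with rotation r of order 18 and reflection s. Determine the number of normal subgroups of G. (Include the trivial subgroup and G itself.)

G has 45 subgroups. Checking conjugation-invariance by order — order 1: 1/1 normal; order 2: 1/19 normal; order 3: 1/1 normal; order 4: 0/9 normal; order 6: 1/7 normal; order 9: 1/1 normal; order 12: 0/3 normal; order 18: 3/3 normal; order 36: 1/1 normal.
Total normal subgroups: 9.

9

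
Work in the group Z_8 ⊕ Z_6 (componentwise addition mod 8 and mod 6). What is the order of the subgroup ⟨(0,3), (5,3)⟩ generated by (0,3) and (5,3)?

16

|⟨(0,3)⟩| = 2 and |⟨(5,3)⟩| = 8, so |H| is a multiple of lcm(2, 8) = 8 and divides |G| = 48.
Closing under the operation: H = {(0,0), (0,3), (1,0), (1,3), (2,0), (2,3), (3,0), (3,3), (4,0), (4,3), (5,0), (5,3), (6,0), (6,3), (7,0), (7,3)}, so |H| = 16.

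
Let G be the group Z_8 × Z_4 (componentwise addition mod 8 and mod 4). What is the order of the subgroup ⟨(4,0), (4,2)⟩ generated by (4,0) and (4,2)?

4

|⟨(4,0)⟩| = 2 and |⟨(4,2)⟩| = 2, so |H| is a multiple of lcm(2, 2) = 2 and divides |G| = 32.
Closing under the operation: H = {(0,0), (0,2), (4,0), (4,2)}, so |H| = 4.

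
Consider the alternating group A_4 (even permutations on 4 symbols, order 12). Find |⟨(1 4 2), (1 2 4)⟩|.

3

|⟨(1 4 2)⟩| = 3 and |⟨(1 2 4)⟩| = 3, so |H| is a multiple of lcm(3, 3) = 3 and divides |G| = 12.
Closing under the operation: H = {e, (1 2 4), (1 4 2)}, so |H| = 3.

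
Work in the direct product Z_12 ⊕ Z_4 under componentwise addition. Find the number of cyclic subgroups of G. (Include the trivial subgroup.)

20

Group the elements of G by the cyclic subgroup they generate; each cyclic subgroup of order d accounts for φ(d) elements.
Cyclic subgroups by order — order 1: 1; order 2: 3; order 3: 1; order 4: 6; order 6: 3; order 12: 6.
Total: 20.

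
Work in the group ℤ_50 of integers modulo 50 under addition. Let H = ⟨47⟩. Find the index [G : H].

|⟨47⟩| = 50 and |G| = 50.
By Lagrange, [G : H] = |G|/|H| = 50/50 = 1.

1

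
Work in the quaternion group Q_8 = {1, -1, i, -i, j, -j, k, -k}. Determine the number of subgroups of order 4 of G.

3

|G| = 8 and 4 | 8, so subgroups of order 4 are possible by Lagrange.
The subgroups of order 4 are: {1, -1, i, -i}; {1, -1, j, -j}; {1, -1, k, -k}.
So G has 3 subgroups of order 4.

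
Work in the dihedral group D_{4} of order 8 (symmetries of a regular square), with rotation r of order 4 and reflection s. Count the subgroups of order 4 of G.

3

|G| = 8 and 4 | 8, so subgroups of order 4 are possible by Lagrange.
The subgroups of order 4 are: {e, r, r^2, r^3}; {e, r^2, s, r^2s}; {e, r^2, rs, r^3s}.
So G has 3 subgroups of order 4.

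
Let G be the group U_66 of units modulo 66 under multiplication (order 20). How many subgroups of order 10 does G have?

|G| = 20 and 10 | 20, so subgroups of order 10 are possible by Lagrange.
The subgroups of order 10 are: {1, 7, 13, 19, 25, 31, 37, 43, 49, 61}; {1, 17, 25, 29, 31, 35, 37, 41, 49, 65}; {1, 5, 23, 25, 31, 37, 47, 49, 53, 59}.
So G has 3 subgroups of order 10.

3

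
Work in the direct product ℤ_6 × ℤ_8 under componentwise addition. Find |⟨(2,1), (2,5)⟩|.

|⟨(2,1)⟩| = 24 and |⟨(2,5)⟩| = 24, so |H| is a multiple of lcm(24, 24) = 24 and divides |G| = 48.
Closing under the operation: H = {(0,0), (0,1), (0,2), (0,3), (0,4), (0,5), (0,6), (0,7), (2,0), (2,1), (2,2), (2,3), (2,4), (2,5), (2,6), (2,7), (4,0), (4,1), (4,2), (4,3), (4,4), (4,5), (4,6), (4,7)}, so |H| = 24.

24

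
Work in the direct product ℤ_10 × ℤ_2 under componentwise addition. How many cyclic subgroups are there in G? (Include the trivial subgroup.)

8

Group the elements of G by the cyclic subgroup they generate; each cyclic subgroup of order d accounts for φ(d) elements.
Cyclic subgroups by order — order 1: 1; order 2: 3; order 5: 1; order 10: 3.
Total: 8.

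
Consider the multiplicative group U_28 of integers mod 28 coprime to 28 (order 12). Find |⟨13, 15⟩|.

|⟨13⟩| = 2 and |⟨15⟩| = 2, so |H| is a multiple of lcm(2, 2) = 2 and divides |G| = 12.
Closing under the operation: H = {1, 13, 15, 27}, so |H| = 4.

4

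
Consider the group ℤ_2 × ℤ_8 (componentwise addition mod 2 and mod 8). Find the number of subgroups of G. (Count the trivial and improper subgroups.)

11

|G| = 16, so by Lagrange every subgroup order divides 16. Divisors: 1, 2, 4, 8, 16.
Subgroups by order — order 1: 1; order 2: 3; order 4: 3; order 8: 3; order 16: 1.
Total: 1 + 3 + 3 + 3 + 1 = 11.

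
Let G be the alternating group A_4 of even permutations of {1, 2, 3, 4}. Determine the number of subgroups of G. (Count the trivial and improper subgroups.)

|G| = 12, so by Lagrange every subgroup order divides 12. Divisors: 1, 2, 3, 4, 6, 12.
Subgroups by order — order 1: 1; order 2: 3; order 3: 4; order 4: 1; order 6: 0; order 12: 1.
Total: 1 + 3 + 4 + 1 + 0 + 1 = 10.

10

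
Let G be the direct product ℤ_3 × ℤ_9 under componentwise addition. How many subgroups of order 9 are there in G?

|G| = 27 and 9 | 27, so subgroups of order 9 are possible by Lagrange.
The subgroups of order 9 are: {(0,0), (0,1), (0,2), (0,3), (0,4), (0,5), (0,6), (0,7), (0,8)}; {(0,0), (0,3), (0,6), (1,0), (1,3), (1,6), (2,0), (2,3), (2,6)}; {(0,0), (0,3), (0,6), (1,1), (1,4), (1,7), (2,2), (2,5), (2,8)}; {(0,0), (0,3), (0,6), (1,2), (1,5), (1,8), (2,1), (2,4), (2,7)}.
So G has 4 subgroups of order 9.

4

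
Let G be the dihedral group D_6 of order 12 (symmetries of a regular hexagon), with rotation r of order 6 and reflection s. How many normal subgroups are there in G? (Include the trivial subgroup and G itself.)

G has 16 subgroups. Checking conjugation-invariance by order — order 1: 1/1 normal; order 2: 1/7 normal; order 3: 1/1 normal; order 4: 0/3 normal; order 6: 3/3 normal; order 12: 1/1 normal.
Total normal subgroups: 7.

7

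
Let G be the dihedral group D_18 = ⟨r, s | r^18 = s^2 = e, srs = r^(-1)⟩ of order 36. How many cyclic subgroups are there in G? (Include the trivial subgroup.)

24

A cyclic subgroup of order d is generated by each of its φ(d) elements of order d, so the cyclic subgroups of order d number (#elements of order d)/φ(d).
Cyclic subgroups by order — order 1: 1; order 2: 19; order 3: 1; order 6: 1; order 9: 1; order 18: 1.
Total: 24.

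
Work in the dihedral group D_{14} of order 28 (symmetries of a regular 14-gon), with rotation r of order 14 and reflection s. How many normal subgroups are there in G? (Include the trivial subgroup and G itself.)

G has 28 subgroups. Checking conjugation-invariance by order — order 1: 1/1 normal; order 2: 1/15 normal; order 4: 0/7 normal; order 7: 1/1 normal; order 14: 3/3 normal; order 28: 1/1 normal.
Total normal subgroups: 7.

7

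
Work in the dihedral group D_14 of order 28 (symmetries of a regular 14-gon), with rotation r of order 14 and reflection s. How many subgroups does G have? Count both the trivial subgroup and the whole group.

28

|G| = 28, so by Lagrange every subgroup order divides 28. Divisors: 1, 2, 4, 7, 14, 28.
Subgroups by order — order 1: 1; order 2: 15; order 4: 7; order 7: 1; order 14: 3; order 28: 1.
Total: 1 + 15 + 7 + 1 + 3 + 1 = 28.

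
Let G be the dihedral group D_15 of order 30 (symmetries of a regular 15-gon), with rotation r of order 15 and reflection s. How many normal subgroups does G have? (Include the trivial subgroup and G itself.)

5

G has 28 subgroups. Checking conjugation-invariance by order — order 1: 1/1 normal; order 2: 0/15 normal; order 3: 1/1 normal; order 5: 1/1 normal; order 6: 0/5 normal; order 10: 0/3 normal; order 15: 1/1 normal; order 30: 1/1 normal.
Total normal subgroups: 5.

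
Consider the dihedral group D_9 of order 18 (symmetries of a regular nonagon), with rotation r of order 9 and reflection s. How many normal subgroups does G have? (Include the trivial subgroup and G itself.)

G has 16 subgroups. Checking conjugation-invariance by order — order 1: 1/1 normal; order 2: 0/9 normal; order 3: 1/1 normal; order 6: 0/3 normal; order 9: 1/1 normal; order 18: 1/1 normal.
Total normal subgroups: 4.

4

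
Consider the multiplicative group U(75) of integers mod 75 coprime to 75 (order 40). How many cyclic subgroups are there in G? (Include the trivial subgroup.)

Each element a generates a cyclic subgroup ⟨a⟩; distinct elements may generate the same one (a cyclic group of order d has φ(d) generators).
Cyclic subgroups by order — order 1: 1; order 2: 3; order 4: 2; order 5: 1; order 10: 3; order 20: 2.
Total: 12.

12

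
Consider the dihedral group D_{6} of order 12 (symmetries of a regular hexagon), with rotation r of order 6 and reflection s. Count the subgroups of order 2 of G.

|G| = 12 and 2 | 12, so subgroups of order 2 are possible by Lagrange.
The subgroups of order 2 are: {e, r^2s}; {e, r^3}; {e, r^3s}; {e, r^4s}; … (7 in all).
So G has 7 subgroups of order 2.

7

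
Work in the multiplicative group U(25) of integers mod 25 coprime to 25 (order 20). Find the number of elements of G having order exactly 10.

4

The elements of order 10 are: 4, 9, 14, 19.
That's 4.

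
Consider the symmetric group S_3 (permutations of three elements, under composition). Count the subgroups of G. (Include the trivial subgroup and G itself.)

6

|G| = 6, so by Lagrange every subgroup order divides 6. Divisors: 1, 2, 3, 6.
Subgroups by order — order 1: 1; order 2: 3; order 3: 1; order 6: 1.
Total: 1 + 3 + 1 + 1 = 6.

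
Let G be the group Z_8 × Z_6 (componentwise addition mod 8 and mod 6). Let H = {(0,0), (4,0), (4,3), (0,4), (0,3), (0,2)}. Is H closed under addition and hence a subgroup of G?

Closure fails: (0,2) + (4,0) = (4,2) ∉ H. So H is not a subgroup.

No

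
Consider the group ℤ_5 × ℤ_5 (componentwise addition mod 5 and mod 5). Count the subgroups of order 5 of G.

6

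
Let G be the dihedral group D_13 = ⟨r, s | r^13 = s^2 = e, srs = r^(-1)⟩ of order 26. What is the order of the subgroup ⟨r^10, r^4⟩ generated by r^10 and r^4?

|⟨r^10⟩| = 13 and |⟨r^4⟩| = 13, so |H| is a multiple of lcm(13, 13) = 13 and divides |G| = 26.
Closing under the operation: H = {e, r, r^2, r^3, r^4, r^5, r^6, r^7, r^8, r^9, r^10, r^11, r^12}, so |H| = 13.

13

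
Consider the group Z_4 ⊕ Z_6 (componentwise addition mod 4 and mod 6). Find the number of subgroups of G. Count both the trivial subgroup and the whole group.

|G| = 24, so by Lagrange every subgroup order divides 24. Divisors: 1, 2, 3, 4, 6, 8, 12, 24.
Subgroups by order — order 1: 1; order 2: 3; order 3: 1; order 4: 3; order 6: 3; order 8: 1; order 12: 3; order 24: 1.
Total: 1 + 3 + 1 + 3 + 3 + 1 + 3 + 1 = 16.

16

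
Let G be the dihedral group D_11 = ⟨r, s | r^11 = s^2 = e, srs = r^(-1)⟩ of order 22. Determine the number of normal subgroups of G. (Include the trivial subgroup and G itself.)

3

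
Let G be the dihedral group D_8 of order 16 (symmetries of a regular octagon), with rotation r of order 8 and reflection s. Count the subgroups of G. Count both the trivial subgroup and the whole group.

19

|G| = 16, so by Lagrange every subgroup order divides 16. Divisors: 1, 2, 4, 8, 16.
Subgroups by order — order 1: 1; order 2: 9; order 4: 5; order 8: 3; order 16: 1.
Total: 1 + 9 + 5 + 3 + 1 = 19.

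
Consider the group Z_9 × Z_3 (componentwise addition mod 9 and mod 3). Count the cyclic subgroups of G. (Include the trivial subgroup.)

Group the elements of G by the cyclic subgroup they generate; each cyclic subgroup of order d accounts for φ(d) elements.
Cyclic subgroups by order — order 1: 1; order 3: 4; order 9: 3.
Total: 8.

8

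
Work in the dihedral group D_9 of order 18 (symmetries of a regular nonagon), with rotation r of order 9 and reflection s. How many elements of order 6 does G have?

0

No element of G has order 6 (even though 6 | 18).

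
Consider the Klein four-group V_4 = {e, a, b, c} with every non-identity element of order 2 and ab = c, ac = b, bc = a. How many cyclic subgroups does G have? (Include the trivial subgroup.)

4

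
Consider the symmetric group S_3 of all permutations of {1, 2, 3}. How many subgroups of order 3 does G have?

|G| = 6 and 3 | 6, so subgroups of order 3 are possible by Lagrange.
The subgroups of order 3 are: {e, (1 2 3), (1 3 2)}.
So G has 1 subgroup of order 3.

1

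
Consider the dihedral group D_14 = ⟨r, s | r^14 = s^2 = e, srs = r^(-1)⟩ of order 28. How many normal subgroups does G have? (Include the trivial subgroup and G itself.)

G has 28 subgroups. Checking conjugation-invariance by order — order 1: 1/1 normal; order 2: 1/15 normal; order 4: 0/7 normal; order 7: 1/1 normal; order 14: 3/3 normal; order 28: 1/1 normal.
Total normal subgroups: 7.

7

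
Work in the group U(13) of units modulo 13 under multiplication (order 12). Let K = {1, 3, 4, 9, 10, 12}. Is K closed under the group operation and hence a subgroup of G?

Yes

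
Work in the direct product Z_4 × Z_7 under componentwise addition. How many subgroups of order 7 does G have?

|G| = 28 and 7 | 28, so subgroups of order 7 are possible by Lagrange.
The subgroups of order 7 are: {(0,0), (0,1), (0,2), (0,3), (0,4), (0,5), (0,6)}.
So G has 1 subgroup of order 7.

1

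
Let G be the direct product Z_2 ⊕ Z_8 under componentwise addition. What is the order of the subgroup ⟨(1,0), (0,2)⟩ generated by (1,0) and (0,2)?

8

|⟨(1,0)⟩| = 2 and |⟨(0,2)⟩| = 4, so |H| is a multiple of lcm(2, 4) = 4 and divides |G| = 16.
Closing under the operation: H = {(0,0), (0,2), (0,4), (0,6), (1,0), (1,2), (1,4), (1,6)}, so |H| = 8.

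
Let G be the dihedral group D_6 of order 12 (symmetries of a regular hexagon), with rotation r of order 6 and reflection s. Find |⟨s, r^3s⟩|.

|⟨s⟩| = 2 and |⟨r^3s⟩| = 2, so |H| is a multiple of lcm(2, 2) = 2 and divides |G| = 12.
Closing under the operation: H = {e, r^3, s, r^3s}, so |H| = 4.

4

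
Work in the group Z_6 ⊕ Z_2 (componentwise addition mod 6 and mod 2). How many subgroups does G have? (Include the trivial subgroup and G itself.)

|G| = 12, so by Lagrange every subgroup order divides 12. Divisors: 1, 2, 3, 4, 6, 12.
Subgroups by order — order 1: 1; order 2: 3; order 3: 1; order 4: 1; order 6: 3; order 12: 1.
Total: 1 + 3 + 1 + 1 + 3 + 1 = 10.

10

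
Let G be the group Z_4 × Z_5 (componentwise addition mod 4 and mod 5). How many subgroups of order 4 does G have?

|G| = 20 and 4 | 20, so subgroups of order 4 are possible by Lagrange.
The subgroups of order 4 are: {(0,0), (1,0), (2,0), (3,0)}.
So G has 1 subgroup of order 4.

1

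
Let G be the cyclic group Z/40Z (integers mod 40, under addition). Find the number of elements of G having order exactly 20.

8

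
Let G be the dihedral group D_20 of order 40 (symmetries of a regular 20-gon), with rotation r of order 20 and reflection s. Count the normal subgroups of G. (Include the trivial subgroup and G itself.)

9

G has 48 subgroups. Checking conjugation-invariance by order — order 1: 1/1 normal; order 2: 1/21 normal; order 4: 1/11 normal; order 5: 1/1 normal; order 8: 0/5 normal; order 10: 1/5 normal; order 20: 3/3 normal; order 40: 1/1 normal.
Total normal subgroups: 9.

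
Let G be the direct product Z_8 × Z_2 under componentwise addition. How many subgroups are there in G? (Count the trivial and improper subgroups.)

11

|G| = 16, so by Lagrange every subgroup order divides 16. Divisors: 1, 2, 4, 8, 16.
Subgroups by order — order 1: 1; order 2: 3; order 4: 3; order 8: 3; order 16: 1.
Total: 1 + 3 + 3 + 3 + 1 = 11.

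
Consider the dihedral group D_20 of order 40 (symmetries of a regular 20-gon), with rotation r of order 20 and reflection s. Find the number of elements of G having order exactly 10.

The elements of order 10 are: r^2, r^6, r^14, r^18.
That's 4.

4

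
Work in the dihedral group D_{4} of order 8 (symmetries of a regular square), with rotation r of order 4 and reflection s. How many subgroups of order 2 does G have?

5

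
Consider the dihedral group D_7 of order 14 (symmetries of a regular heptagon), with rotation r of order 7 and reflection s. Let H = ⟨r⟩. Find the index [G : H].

|⟨r⟩| = 7 and |G| = 14.
By Lagrange, [G : H] = |G|/|H| = 14/7 = 2.

2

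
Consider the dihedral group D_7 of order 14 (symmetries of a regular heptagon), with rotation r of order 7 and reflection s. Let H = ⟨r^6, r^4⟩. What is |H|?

7

|⟨r^6⟩| = 7 and |⟨r^4⟩| = 7, so |H| is a multiple of lcm(7, 7) = 7 and divides |G| = 14.
Closing under the operation: H = {e, r, r^2, r^3, r^4, r^5, r^6}, so |H| = 7.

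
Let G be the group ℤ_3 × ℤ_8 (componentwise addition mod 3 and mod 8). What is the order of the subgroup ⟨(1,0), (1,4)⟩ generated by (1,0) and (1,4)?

6

|⟨(1,0)⟩| = 3 and |⟨(1,4)⟩| = 6, so |H| is a multiple of lcm(3, 6) = 6 and divides |G| = 24.
Closing under the operation: H = {(0,0), (0,4), (1,0), (1,4), (2,0), (2,4)}, so |H| = 6.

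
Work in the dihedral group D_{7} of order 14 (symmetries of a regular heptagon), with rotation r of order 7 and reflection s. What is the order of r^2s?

2

Computing powers of r^2s: the smallest k with (r^2s)^k = e is k = 2.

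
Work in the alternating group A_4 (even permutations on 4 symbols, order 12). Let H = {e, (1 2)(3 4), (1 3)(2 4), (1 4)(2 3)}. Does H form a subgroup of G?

|H| = 4 divides |G| = 12, consistent with Lagrange.
H contains the identity, every element's inverse is in H, and H is closed under ∘: it is a subgroup.

Yes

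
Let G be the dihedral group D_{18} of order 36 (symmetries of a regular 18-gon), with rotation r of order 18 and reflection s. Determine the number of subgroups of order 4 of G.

9

|G| = 36 and 4 | 36, so subgroups of order 4 are possible by Lagrange.
The subgroups of order 4 are: {e, r^9, rs, r^10s}; {e, r^9, r^2s, r^11s}; {e, r^9, r^3s, r^12s}; {e, r^9, r^4s, r^13s}; … (9 in all).
So G has 9 subgroups of order 4.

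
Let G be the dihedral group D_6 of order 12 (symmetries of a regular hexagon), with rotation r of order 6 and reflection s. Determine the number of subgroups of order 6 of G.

3

|G| = 12 and 6 | 12, so subgroups of order 6 are possible by Lagrange.
The subgroups of order 6 are: {e, r, r^2, r^3, r^4, r^5}; {e, r^2, r^4, s, r^2s, r^4s}; {e, r^2, r^4, rs, r^3s, r^5s}.
So G has 3 subgroups of order 6.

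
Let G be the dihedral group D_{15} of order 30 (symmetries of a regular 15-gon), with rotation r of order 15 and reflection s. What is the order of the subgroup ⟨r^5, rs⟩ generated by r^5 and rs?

6

|⟨r^5⟩| = 3 and |⟨rs⟩| = 2, so |H| is a multiple of lcm(3, 2) = 6 and divides |G| = 30.
Closing under the operation: H = {e, r^5, r^10, rs, r^6s, r^11s}, so |H| = 6.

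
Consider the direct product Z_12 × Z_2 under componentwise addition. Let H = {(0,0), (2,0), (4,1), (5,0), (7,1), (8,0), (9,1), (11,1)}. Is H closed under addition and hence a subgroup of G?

No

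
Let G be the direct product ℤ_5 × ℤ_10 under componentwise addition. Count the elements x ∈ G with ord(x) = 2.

1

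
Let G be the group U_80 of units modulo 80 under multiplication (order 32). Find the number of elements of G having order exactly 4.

24

Enumerating element orders in G gives 24 elements of order 4.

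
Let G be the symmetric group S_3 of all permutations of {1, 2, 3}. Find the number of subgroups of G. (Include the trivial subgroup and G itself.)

6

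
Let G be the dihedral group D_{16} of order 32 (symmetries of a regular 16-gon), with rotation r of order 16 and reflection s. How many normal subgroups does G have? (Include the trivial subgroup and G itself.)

8

G has 36 subgroups. Checking conjugation-invariance by order — order 1: 1/1 normal; order 2: 1/17 normal; order 4: 1/9 normal; order 8: 1/5 normal; order 16: 3/3 normal; order 32: 1/1 normal.
Total normal subgroups: 8.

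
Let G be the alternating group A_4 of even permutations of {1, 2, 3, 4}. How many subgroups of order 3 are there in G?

|G| = 12 and 3 | 12, so subgroups of order 3 are possible by Lagrange.
The subgroups of order 3 are: {e, (1 2 3), (1 3 2)}; {e, (1 2 4), (1 4 2)}; {e, (1 3 4), (1 4 3)}; {e, (2 3 4), (2 4 3)}.
So G has 4 subgroups of order 3.

4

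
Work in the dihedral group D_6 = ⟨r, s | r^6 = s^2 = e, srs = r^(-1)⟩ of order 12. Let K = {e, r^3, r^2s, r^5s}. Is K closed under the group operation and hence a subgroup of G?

Yes

|K| = 4 divides |G| = 12, consistent with Lagrange.
K contains the identity, every element's inverse is in K, and K is closed under ·: it is a subgroup.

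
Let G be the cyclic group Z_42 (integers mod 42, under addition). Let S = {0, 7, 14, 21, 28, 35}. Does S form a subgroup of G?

|S| = 6 divides |G| = 42, consistent with Lagrange.
S contains the identity, every element's inverse is in S, and S is closed under +: it is a subgroup.
In fact S = ⟨35⟩.

Yes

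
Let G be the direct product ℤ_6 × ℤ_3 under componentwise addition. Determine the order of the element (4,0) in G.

3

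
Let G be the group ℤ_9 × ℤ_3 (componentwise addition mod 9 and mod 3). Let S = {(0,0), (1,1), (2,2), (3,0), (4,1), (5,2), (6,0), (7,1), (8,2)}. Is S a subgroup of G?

|S| = 9 divides |G| = 27, consistent with Lagrange.
S contains the identity, every element's inverse is in S, and S is closed under +: it is a subgroup.
In fact S = ⟨(7,1)⟩.

Yes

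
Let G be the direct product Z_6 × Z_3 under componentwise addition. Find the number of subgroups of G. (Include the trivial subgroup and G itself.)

12

|G| = 18, so by Lagrange every subgroup order divides 18. Divisors: 1, 2, 3, 6, 9, 18.
Subgroups by order — order 1: 1; order 2: 1; order 3: 4; order 6: 4; order 9: 1; order 18: 1.
Total: 1 + 1 + 4 + 4 + 1 + 1 = 12.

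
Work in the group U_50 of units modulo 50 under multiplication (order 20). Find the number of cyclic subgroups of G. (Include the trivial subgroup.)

6

A cyclic subgroup of order d is generated by each of its φ(d) elements of order d, so the cyclic subgroups of order d number (#elements of order d)/φ(d).
Cyclic subgroups by order — order 1: 1; order 2: 1; order 4: 1; order 5: 1; order 10: 1; order 20: 1.
Total: 6.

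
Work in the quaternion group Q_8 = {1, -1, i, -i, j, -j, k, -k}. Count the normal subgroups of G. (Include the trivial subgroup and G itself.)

G has 6 subgroups. Checking conjugation-invariance by order — order 1: 1/1 normal; order 2: 1/1 normal; order 4: 3/3 normal; order 8: 1/1 normal.
Total normal subgroups: 6.

6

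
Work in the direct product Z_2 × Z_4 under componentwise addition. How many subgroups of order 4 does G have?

3

|G| = 8 and 4 | 8, so subgroups of order 4 are possible by Lagrange.
The subgroups of order 4 are: {(0,0), (0,1), (0,2), (0,3)}; {(0,0), (0,2), (1,0), (1,2)}; {(0,0), (0,2), (1,1), (1,3)}.
So G has 3 subgroups of order 4.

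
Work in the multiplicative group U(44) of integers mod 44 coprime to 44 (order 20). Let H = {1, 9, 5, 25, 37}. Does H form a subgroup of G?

|H| = 5 divides |G| = 20, consistent with Lagrange.
H contains the identity, every element's inverse is in H, and H is closed under ·: it is a subgroup.
In fact H = ⟨5⟩.

Yes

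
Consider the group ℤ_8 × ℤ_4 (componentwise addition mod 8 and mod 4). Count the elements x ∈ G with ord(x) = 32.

An element (a,b) has order lcm(ord(a), ord(b)); count pairs with lcm equal to 32.
Enumerating gives 0 such elements.

0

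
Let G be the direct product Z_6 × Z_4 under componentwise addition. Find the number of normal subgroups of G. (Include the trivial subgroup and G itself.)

16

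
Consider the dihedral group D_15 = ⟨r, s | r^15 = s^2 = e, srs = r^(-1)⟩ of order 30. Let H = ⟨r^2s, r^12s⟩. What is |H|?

|⟨r^2s⟩| = 2 and |⟨r^12s⟩| = 2, so |H| is a multiple of lcm(2, 2) = 2 and divides |G| = 30.
Closing under the operation: H = {e, r^5, r^10, r^2s, r^7s, r^12s}, so |H| = 6.

6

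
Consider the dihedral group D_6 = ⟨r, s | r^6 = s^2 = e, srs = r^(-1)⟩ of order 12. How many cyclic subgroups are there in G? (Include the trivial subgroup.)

10

Group the elements of G by the cyclic subgroup they generate; each cyclic subgroup of order d accounts for φ(d) elements.
Cyclic subgroups by order — order 1: 1; order 2: 7; order 3: 1; order 6: 1.
Total: 10.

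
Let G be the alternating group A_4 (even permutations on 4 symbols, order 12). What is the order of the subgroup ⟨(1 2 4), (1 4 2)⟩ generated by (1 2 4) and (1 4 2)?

3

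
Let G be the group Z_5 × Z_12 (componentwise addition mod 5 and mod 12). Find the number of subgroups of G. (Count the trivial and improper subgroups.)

12

|G| = 60, so by Lagrange every subgroup order divides 60. Divisors: 1, 2, 3, 4, 5, 6, 10, 12, 15, 20, 30, 60.
Subgroups by order — order 1: 1; order 2: 1; order 3: 1; order 4: 1; order 5: 1; order 6: 1; order 10: 1; order 12: 1; order 15: 1; order 20: 1; order 30: 1; order 60: 1.
Total: 1 + 1 + 1 + 1 + 1 + 1 + 1 + 1 + 1 + 1 + 1 + 1 = 12.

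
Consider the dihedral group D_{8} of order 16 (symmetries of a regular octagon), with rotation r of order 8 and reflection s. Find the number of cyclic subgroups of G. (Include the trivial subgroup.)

12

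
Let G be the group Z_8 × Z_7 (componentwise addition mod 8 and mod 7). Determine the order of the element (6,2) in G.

28

The order of (6,2) in Z_8 × Z_7 is lcm(ord(6) in Z_8, ord(2) in Z_7).
ord(6) = 4 and ord(2) = 7, so |⟨(6,2)⟩| = lcm(4, 7) = 28.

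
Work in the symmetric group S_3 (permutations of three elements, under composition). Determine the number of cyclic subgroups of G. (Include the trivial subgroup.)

5

A cyclic subgroup of order d is generated by each of its φ(d) elements of order d, so the cyclic subgroups of order d number (#elements of order d)/φ(d).
Cyclic subgroups by order — order 1: 1; order 2: 3; order 3: 1.
Total: 5.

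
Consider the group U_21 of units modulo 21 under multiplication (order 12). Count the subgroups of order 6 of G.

3

|G| = 12 and 6 | 12, so subgroups of order 6 are possible by Lagrange.
The subgroups of order 6 are: {1, 4, 10, 13, 16, 19}; {1, 2, 4, 8, 11, 16}; {1, 4, 5, 16, 17, 20}.
So G has 3 subgroups of order 6.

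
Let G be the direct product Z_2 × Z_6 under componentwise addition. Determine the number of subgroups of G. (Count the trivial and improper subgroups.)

|G| = 12, so by Lagrange every subgroup order divides 12. Divisors: 1, 2, 3, 4, 6, 12.
Subgroups by order — order 1: 1; order 2: 3; order 3: 1; order 4: 1; order 6: 3; order 12: 1.
Total: 1 + 3 + 1 + 1 + 3 + 1 = 10.

10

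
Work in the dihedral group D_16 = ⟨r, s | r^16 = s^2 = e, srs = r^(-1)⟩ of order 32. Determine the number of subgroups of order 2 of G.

17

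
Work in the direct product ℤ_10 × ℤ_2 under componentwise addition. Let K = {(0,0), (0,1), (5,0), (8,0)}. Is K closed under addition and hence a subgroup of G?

No

(8,0) ∈ K but its inverse (2,0) ∉ K, so K is not a subgroup.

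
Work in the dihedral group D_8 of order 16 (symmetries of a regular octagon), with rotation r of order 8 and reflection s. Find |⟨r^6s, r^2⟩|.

8

|⟨r^6s⟩| = 2 and |⟨r^2⟩| = 4, so |H| is a multiple of lcm(2, 4) = 4 and divides |G| = 16.
Closing under the operation: H = {e, r^2, r^4, r^6, s, r^2s, r^4s, r^6s}, so |H| = 8.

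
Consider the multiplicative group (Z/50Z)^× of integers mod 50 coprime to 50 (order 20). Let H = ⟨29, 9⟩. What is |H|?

|⟨29⟩| = 10 and |⟨9⟩| = 10, so |H| is a multiple of lcm(10, 10) = 10 and divides |G| = 20.
Closing under the operation: H = {1, 9, 11, 19, 21, 29, 31, 39, 41, 49}, so |H| = 10.

10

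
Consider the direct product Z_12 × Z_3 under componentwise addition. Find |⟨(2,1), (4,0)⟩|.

18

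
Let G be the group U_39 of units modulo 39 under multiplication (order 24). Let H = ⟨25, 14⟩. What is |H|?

4

|⟨25⟩| = 2 and |⟨14⟩| = 2, so |H| is a multiple of lcm(2, 2) = 2 and divides |G| = 24.
Closing under the operation: H = {1, 14, 25, 38}, so |H| = 4.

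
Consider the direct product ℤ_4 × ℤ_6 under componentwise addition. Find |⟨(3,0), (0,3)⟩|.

8

|⟨(3,0)⟩| = 4 and |⟨(0,3)⟩| = 2, so |H| is a multiple of lcm(4, 2) = 4 and divides |G| = 24.
Closing under the operation: H = {(0,0), (0,3), (1,0), (1,3), (2,0), (2,3), (3,0), (3,3)}, so |H| = 8.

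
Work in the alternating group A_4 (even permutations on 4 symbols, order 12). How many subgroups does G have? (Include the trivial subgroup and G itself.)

|G| = 12, so by Lagrange every subgroup order divides 12. Divisors: 1, 2, 3, 4, 6, 12.
Subgroups by order — order 1: 1; order 2: 3; order 3: 4; order 4: 1; order 6: 0; order 12: 1.
Total: 1 + 3 + 4 + 1 + 0 + 1 = 10.

10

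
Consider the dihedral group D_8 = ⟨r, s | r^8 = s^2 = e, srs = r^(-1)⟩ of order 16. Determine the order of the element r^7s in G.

Computing powers of r^7s: the smallest k with (r^7s)^k = e is k = 2.

2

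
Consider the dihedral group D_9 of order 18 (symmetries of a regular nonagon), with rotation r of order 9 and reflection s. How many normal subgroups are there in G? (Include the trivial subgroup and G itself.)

4

G has 16 subgroups. Checking conjugation-invariance by order — order 1: 1/1 normal; order 2: 0/9 normal; order 3: 1/1 normal; order 6: 0/3 normal; order 9: 1/1 normal; order 18: 1/1 normal.
Total normal subgroups: 4.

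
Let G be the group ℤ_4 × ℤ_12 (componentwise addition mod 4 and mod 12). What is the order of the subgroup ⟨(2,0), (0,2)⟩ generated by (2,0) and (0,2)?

12

|⟨(2,0)⟩| = 2 and |⟨(0,2)⟩| = 6, so |H| is a multiple of lcm(2, 6) = 6 and divides |G| = 48.
Closing under the operation: H = {(0,0), (0,2), (0,4), (0,6), (0,8), (0,10), (2,0), (2,2), (2,4), (2,6), (2,8), (2,10)}, so |H| = 12.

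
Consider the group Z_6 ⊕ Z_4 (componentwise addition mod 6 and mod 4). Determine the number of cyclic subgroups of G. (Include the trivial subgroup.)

12

A cyclic subgroup of order d is generated by each of its φ(d) elements of order d, so the cyclic subgroups of order d number (#elements of order d)/φ(d).
Cyclic subgroups by order — order 1: 1; order 2: 3; order 3: 1; order 4: 2; order 6: 3; order 12: 2.
Total: 12.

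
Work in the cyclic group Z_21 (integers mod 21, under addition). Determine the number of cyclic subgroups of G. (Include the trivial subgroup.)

Group the elements of G by the cyclic subgroup they generate; each cyclic subgroup of order d accounts for φ(d) elements.
Cyclic subgroups by order — order 1: 1; order 3: 1; order 7: 1; order 21: 1.
Total: 4.

4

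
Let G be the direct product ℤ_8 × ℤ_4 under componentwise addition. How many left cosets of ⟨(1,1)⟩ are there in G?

4

|⟨(1,1)⟩| = 8 and |G| = 32.
By Lagrange, [G : H] = |G|/|H| = 32/8 = 4.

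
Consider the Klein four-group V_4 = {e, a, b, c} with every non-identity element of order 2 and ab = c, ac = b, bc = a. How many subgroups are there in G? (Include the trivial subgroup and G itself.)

5

|G| = 4, so by Lagrange every subgroup order divides 4. Divisors: 1, 2, 4.
Subgroups by order — order 1: 1; order 2: 3; order 4: 1.
Total: 1 + 3 + 1 = 5.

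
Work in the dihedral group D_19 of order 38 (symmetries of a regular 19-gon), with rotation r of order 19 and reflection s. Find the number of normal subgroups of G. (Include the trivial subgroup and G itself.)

3

G has 22 subgroups. Checking conjugation-invariance by order — order 1: 1/1 normal; order 2: 0/19 normal; order 19: 1/1 normal; order 38: 1/1 normal.
Total normal subgroups: 3.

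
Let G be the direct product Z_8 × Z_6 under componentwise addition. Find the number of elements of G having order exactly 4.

4

An element (a,b) has order lcm(ord(a), ord(b)); count pairs with lcm equal to 4.
Enumerating gives 4 such elements.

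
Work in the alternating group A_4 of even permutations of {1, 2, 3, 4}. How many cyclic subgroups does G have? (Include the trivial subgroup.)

Each element a generates a cyclic subgroup ⟨a⟩; distinct elements may generate the same one (a cyclic group of order d has φ(d) generators).
Cyclic subgroups by order — order 1: 1; order 2: 3; order 3: 4.
Total: 8.

8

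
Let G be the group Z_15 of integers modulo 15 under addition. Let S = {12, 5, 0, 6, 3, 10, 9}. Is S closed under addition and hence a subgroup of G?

No

|S| = 7 does not divide |G| = 15, so by Lagrange S is not a subgroup.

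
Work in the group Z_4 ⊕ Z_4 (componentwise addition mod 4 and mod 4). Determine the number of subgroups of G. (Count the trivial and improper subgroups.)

|G| = 16, so by Lagrange every subgroup order divides 16. Divisors: 1, 2, 4, 8, 16.
Subgroups by order — order 1: 1; order 2: 3; order 4: 7; order 8: 3; order 16: 1.
Total: 1 + 3 + 7 + 3 + 1 = 15.

15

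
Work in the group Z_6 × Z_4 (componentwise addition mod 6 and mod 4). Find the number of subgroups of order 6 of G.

3

|G| = 24 and 6 | 24, so subgroups of order 6 are possible by Lagrange.
The subgroups of order 6 are: {(0,0), (0,2), (2,0), (2,2), (4,0), (4,2)}; {(0,0), (1,0), (2,0), (3,0), (4,0), (5,0)}; {(0,0), (1,2), (2,0), (3,2), (4,0), (5,2)}.
So G has 3 subgroups of order 6.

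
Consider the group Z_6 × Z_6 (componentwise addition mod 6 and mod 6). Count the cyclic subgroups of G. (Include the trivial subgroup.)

Each element a generates a cyclic subgroup ⟨a⟩; distinct elements may generate the same one (a cyclic group of order d has φ(d) generators).
Cyclic subgroups by order — order 1: 1; order 2: 3; order 3: 4; order 6: 12.
Total: 20.

20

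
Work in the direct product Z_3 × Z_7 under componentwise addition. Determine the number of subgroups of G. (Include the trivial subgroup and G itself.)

4

|G| = 21, so by Lagrange every subgroup order divides 21. Divisors: 1, 3, 7, 21.
Subgroups by order — order 1: 1; order 3: 1; order 7: 1; order 21: 1.
Total: 1 + 1 + 1 + 1 = 4.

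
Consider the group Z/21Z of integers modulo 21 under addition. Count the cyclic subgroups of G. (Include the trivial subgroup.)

Group the elements of G by the cyclic subgroup they generate; each cyclic subgroup of order d accounts for φ(d) elements.
Cyclic subgroups by order — order 1: 1; order 3: 1; order 7: 1; order 21: 1.
Total: 4.

4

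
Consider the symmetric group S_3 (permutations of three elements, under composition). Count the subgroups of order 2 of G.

|G| = 6 and 2 | 6, so subgroups of order 2 are possible by Lagrange.
The subgroups of order 2 are: {e, (1 2)}; {e, (1 3)}; {e, (2 3)}.
So G has 3 subgroups of order 2.

3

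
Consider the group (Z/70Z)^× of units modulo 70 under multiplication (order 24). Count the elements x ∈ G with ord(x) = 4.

4

The elements of order 4 are: 13, 27, 43, 57.
That's 4.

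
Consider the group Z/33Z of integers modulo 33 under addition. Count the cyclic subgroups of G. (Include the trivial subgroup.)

4

Each element a generates a cyclic subgroup ⟨a⟩; distinct elements may generate the same one (a cyclic group of order d has φ(d) generators).
Cyclic subgroups by order — order 1: 1; order 3: 1; order 11: 1; order 33: 1.
Total: 4.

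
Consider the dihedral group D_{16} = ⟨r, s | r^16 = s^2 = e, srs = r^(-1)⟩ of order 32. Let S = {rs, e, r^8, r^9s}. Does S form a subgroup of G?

|S| = 4 divides |G| = 32, consistent with Lagrange.
S contains the identity, every element's inverse is in S, and S is closed under ·: it is a subgroup.

Yes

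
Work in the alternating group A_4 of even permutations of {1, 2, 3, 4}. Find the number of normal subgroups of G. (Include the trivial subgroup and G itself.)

3

G has 10 subgroups. Checking conjugation-invariance by order — order 1: 1/1 normal; order 2: 0/3 normal; order 3: 0/4 normal; order 4: 1/1 normal; order 12: 1/1 normal.
Total normal subgroups: 3.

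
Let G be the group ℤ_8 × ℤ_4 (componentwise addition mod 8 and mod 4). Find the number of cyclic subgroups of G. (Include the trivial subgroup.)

Group the elements of G by the cyclic subgroup they generate; each cyclic subgroup of order d accounts for φ(d) elements.
Cyclic subgroups by order — order 1: 1; order 2: 3; order 4: 6; order 8: 4.
Total: 14.

14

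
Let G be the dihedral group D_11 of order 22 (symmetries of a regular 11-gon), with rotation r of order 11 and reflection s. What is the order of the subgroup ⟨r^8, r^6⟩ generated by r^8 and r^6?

|⟨r^8⟩| = 11 and |⟨r^6⟩| = 11, so |H| is a multiple of lcm(11, 11) = 11 and divides |G| = 22.
Closing under the operation: H = {e, r, r^2, r^3, r^4, r^5, r^6, r^7, r^8, r^9, r^10}, so |H| = 11.

11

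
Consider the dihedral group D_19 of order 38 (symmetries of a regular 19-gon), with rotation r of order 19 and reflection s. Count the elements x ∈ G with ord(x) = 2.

19

Enumerating element orders in G gives 19 elements of order 2.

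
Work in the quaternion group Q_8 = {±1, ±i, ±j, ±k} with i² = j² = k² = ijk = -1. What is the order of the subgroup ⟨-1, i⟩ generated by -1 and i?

|⟨-1⟩| = 2 and |⟨i⟩| = 4, so |H| is a multiple of lcm(2, 4) = 4 and divides |G| = 8.
Closing under the operation: H = {1, -1, i, -i}, so |H| = 4.

4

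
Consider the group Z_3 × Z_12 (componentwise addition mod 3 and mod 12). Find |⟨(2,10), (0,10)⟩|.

18

|⟨(2,10)⟩| = 6 and |⟨(0,10)⟩| = 6, so |H| is a multiple of lcm(6, 6) = 6 and divides |G| = 36.
Closing under the operation: H = {(0,0), (0,2), (0,4), (0,6), (0,8), (0,10), (1,0), (1,2), (1,4), (1,6), (1,8), (1,10), (2,0), (2,2), (2,4), (2,6), (2,8), (2,10)}, so |H| = 18.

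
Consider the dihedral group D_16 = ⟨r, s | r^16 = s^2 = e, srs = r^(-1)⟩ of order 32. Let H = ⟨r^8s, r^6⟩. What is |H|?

16

|⟨r^8s⟩| = 2 and |⟨r^6⟩| = 8, so |H| is a multiple of lcm(2, 8) = 8 and divides |G| = 32.
Closing under the operation: H = {e, r^2, r^4, r^6, r^8, r^10, r^12, r^14, s, r^2s, r^4s, r^6s, r^8s, r^10s, r^12s, r^14s}, so |H| = 16.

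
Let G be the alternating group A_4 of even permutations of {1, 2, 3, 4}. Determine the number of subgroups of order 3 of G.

4

|G| = 12 and 3 | 12, so subgroups of order 3 are possible by Lagrange.
The subgroups of order 3 are: {e, (1 2 3), (1 3 2)}; {e, (1 2 4), (1 4 2)}; {e, (1 3 4), (1 4 3)}; {e, (2 3 4), (2 4 3)}.
So G has 4 subgroups of order 3.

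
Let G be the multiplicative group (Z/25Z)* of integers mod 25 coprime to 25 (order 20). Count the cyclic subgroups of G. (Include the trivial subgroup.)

6

A cyclic subgroup of order d is generated by each of its φ(d) elements of order d, so the cyclic subgroups of order d number (#elements of order d)/φ(d).
Cyclic subgroups by order — order 1: 1; order 2: 1; order 4: 1; order 5: 1; order 10: 1; order 20: 1.
Total: 6.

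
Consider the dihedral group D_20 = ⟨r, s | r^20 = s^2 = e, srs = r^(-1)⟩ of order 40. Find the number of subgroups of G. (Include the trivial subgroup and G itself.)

|G| = 40, so by Lagrange every subgroup order divides 40. Divisors: 1, 2, 4, 5, 8, 10, 20, 40.
Subgroups by order — order 1: 1; order 2: 21; order 4: 11; order 5: 1; order 8: 5; order 10: 5; order 20: 3; order 40: 1.
Total: 1 + 21 + 11 + 1 + 5 + 5 + 3 + 1 = 48.

48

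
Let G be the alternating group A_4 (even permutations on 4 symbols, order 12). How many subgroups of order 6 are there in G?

0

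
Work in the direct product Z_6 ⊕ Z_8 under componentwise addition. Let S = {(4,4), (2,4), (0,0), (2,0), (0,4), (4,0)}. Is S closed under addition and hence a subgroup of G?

|S| = 6 divides |G| = 48, consistent with Lagrange.
S contains the identity, every element's inverse is in S, and S is closed under +: it is a subgroup.
In fact S = ⟨(4,4)⟩.

Yes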